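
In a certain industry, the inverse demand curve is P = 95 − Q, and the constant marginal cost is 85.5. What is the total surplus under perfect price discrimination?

Under first-degree price discrimination the firm charges each unit its demand price and produces up to where P = MC, i.e. Q = 9.5. Consumer surplus is zero; producer surplus equals total surplus.
TS = 45.125 (equal to competitive TS).

TS = 45.125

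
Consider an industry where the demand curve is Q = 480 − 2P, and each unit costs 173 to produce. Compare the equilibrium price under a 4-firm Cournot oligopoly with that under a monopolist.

Inverting demand: P = 240 − 0.5Q.
Cournot with 4 identical firms: the symmetric best-response condition is 240 − 2.5q = 173. Each firm produces q = 26.8, total output Q = 107.2, price P = 186.4.
The monopolist equates marginal revenue to marginal cost: 240 − Q = 173, so Q = 67. From demand, P = 206.5.

Cournot: P = 186.4; Monopoly: P = 206.5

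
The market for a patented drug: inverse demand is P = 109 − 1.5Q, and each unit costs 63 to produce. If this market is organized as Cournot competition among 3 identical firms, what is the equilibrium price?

With 3 symmetric Cournot firms, each firm's FOC gives 109 − 6q = 63, so q = 23/3, Q = 3·23/3 = 23, and P = 74.5.

P = 74.5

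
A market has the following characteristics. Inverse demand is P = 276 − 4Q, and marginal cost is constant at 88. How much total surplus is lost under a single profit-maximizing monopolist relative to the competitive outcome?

Competitive firms price at marginal cost: P = 88, giving Q = 47.
Monopoly sets MR = MC: 276 − 8Q = 88 ⇒ Q = 23.5, P = 276 − 4·23.5 = 182.
DWL is the triangle between Q = 23.5 and Q = 47: ½·(47 − 23.5)·(182 − 88) = 1104.5.

DWL = 1104.5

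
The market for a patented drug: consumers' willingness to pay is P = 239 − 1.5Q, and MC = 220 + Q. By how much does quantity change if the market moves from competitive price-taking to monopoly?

Quantity falls by 2.85

Under competition P = MC: 239 − 1.5Q = 220 + Q ⇒ Q = 7.6, P = 227.6.
Monopoly sets MR = MC: 239 − 3Q = 220 + Q ⇒ Q = 4.75, P = 239 − 1.5·4.75 = 231.875.
Change in quantity: 4.75 − 7.6 = −2.85.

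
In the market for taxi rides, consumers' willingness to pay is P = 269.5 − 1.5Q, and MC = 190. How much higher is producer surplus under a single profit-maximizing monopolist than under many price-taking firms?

Under competition P = MC = 190, so Q = (269.5 − 190)/1.5 = 53.
PS = (190 − 190)·53 = 0.
Monopoly sets MR = MC: 269.5 − 3Q = 190 ⇒ Q = 26.5, P = 269.5 − 1.5·26.5 = 229.75.
PS = (229.75 − 190)·26.5 = 1053.375.
Change in producer surplus: 1053.375 − 0 = 1053.375.

Producer surplus rises by 1053.375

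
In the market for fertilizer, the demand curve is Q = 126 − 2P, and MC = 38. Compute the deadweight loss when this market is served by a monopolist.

DWL = 156.25

Inverting demand: P = 63 − 0.5Q.
Perfect competition: P = MC = 38, so 63 − 0.5Q = 38 and Q = 50.
The monopolist equates marginal revenue to marginal cost: 63 − Q = 38, so Q = 25. From demand, P = 50.5.
DWL is the triangle between Q = 25 and Q = 50: ½·(50 − 25)·(50.5 − 38) = 156.25.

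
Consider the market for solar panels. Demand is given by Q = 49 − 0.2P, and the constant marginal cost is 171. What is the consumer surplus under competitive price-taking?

CS = 547.6

Inverting demand: P = 245 − 5Q.
Under competition P = MC = 171, so Q = (245 − 171)/5 = 14.8.
CS = ½·(245 − 171)·14.8 = 547.6.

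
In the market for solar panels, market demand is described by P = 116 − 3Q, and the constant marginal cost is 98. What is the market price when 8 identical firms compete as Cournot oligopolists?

P = 100

Cournot with 8 identical firms: the symmetric best-response condition is 116 − 27q = 98. Each firm produces q = 2/3, total output Q = 16/3, price P = 100.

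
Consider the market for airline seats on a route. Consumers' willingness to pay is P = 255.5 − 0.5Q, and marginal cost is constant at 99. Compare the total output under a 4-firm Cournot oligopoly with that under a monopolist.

Cournot: Q = 250.4; Monopoly: Q = 156.5

Cournot with 4 identical firms: the symmetric best-response condition is 255.5 − 2.5q = 99. Each firm produces q = 62.6, total output Q = 250.4, price P = 130.3.
A monopolist chooses Q where MR = MC. MR = 255.5 − Q; setting this equal to 99 gives Q = 156.5 and P = 177.25.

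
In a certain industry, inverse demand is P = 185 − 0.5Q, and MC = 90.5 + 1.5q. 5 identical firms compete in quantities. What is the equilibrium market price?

P = 132.5

Cournot with 5 identical firms: the symmetric best-response condition is 185 − 3q = 90.5 + 1.5q. Each firm produces q = 21, total output Q = 105, price P = 132.5.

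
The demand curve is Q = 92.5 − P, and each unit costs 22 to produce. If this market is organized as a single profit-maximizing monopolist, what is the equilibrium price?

P = 57.25

Inverting demand: P = 92.5 − Q.
The monopolist equates marginal revenue to marginal cost: 92.5 − 2Q = 22, so Q = 35.25. From demand, P = 57.25.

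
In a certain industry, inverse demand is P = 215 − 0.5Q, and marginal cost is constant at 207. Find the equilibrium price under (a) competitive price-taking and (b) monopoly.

Perfect competition: P = MC = 207, so 215 − 0.5Q = 207 and Q = 16.
The monopolist equates marginal revenue to marginal cost: 215 − Q = 207, so Q = 8. From demand, P = 211.

Competition: P = 207; Monopoly: P = 211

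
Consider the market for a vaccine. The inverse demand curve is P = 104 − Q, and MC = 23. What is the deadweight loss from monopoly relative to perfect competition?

Competitive firms price at marginal cost: P = 23, giving Q = 81.
A monopolist chooses Q where MR = MC. MR = 104 − 2Q; setting this equal to 23 gives Q = 40.5 and P = 63.5.
DWL is the triangle between Q = 40.5 and Q = 81: ½·(81 − 40.5)·(63.5 − 23) = 820.125.

DWL = 820.125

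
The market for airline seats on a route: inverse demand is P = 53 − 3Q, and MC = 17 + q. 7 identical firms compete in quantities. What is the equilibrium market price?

Cournot with 7 identical firms: the symmetric best-response condition is 53 − 24q = 17 + q. Each firm produces q = 1.44, total output Q = 10.08, price P = 22.76.

P = 22.76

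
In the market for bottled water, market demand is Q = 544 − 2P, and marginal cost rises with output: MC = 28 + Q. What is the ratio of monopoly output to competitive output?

Q_m/Q_c = 0.75

Inverting demand: P = 272 − 0.5Q.
The monopolist equates marginal revenue to marginal cost: 272 − Q = 28 + Q, so Q = 122. From demand, P = 211.
Under competition P = MC: 272 − 0.5Q = 28 + Q ⇒ Q = 488/3, P = 572/3.
Ratio Q_m/Q_c = 122/(488/3) = 0.75.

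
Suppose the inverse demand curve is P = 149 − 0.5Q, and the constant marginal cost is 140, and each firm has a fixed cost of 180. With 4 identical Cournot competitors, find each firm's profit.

In a 4-firm Cournot equilibrium, symmetry and the first-order condition give q = (149 − 140)/(2.5) = 3.6. So Q = 14.4 and P = 141.8.
Each firm's profit = (141.8 − 140)·3.6 − 180 = −173.52.

π_i = −173.52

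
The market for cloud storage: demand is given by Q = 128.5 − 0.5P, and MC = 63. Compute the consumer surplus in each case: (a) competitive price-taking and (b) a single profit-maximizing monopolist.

Inverting demand: P = 257 − 2Q.
Perfect competition: P = MC = 63, so 257 − 2Q = 63 and Q = 97.
CS = ½·(257 − 63)·97 = 9409.
The monopolist equates marginal revenue to marginal cost: 257 − 4Q = 63, so Q = 48.5. From demand, P = 160.
CS = ½·(257 − 160)·48.5 = 2352.25.

Competition: CS = 9409; Monopoly: CS = 2352.25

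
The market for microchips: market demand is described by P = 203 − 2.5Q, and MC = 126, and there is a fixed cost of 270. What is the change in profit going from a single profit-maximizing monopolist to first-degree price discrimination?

A monopolist chooses Q where MR = MC. MR = 203 − 5Q; setting this equal to 126 gives Q = 15.4 and P = 164.5.
Profit = (164.5 − 126)·15.4 − 270 = 322.9.
Under first-degree price discrimination the firm charges each unit its demand price and produces up to where P = MC, i.e. Q = 30.8. Consumer surplus is zero; producer surplus equals total surplus.
PS equals the full surplus area, 1185.8. Profit = 1185.8 − 270 = 915.8.
Change in profit: 915.8 − 322.9 = 592.9.

Profit rises by 592.9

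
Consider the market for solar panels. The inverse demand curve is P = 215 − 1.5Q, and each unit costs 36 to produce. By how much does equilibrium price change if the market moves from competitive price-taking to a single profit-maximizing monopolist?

P rises by 89.5

Under competition P = MC = 36, so Q = (215 − 36)/1.5 = 358/3.
Monopoly sets MR = MC: 215 − 3Q = 36 ⇒ Q = 179/3, P = 215 − 1.5·179/3 = 125.5.
Change in equilibrium price: 125.5 − 36 = 89.5.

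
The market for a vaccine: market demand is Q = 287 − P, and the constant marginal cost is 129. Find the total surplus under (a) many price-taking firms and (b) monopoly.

Inverting demand: P = 287 − Q.
Competitive firms price at marginal cost: P = 129, giving Q = 158.
CS = ½·(287 − 129)·158 = 12482; PS = (129 − 129)·158 = 0; TS = 12482.
The monopolist equates marginal revenue to marginal cost: 287 − 2Q = 129, so Q = 79. From demand, P = 208.
CS = ½·(287 − 208)·79 = 3120.5; PS = (208 − 129)·79 = 6241; TS = 9361.5.

Competition: TS = 12482; Monopoly: TS = 9361.5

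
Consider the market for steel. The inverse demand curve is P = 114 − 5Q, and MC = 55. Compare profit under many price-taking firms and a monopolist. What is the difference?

π rises by 174.05

Perfect competition: P = MC = 55, so 114 − 5Q = 55 and Q = 11.8.
Profit = (55 − 55)·11.8 = 0.
The monopolist equates marginal revenue to marginal cost: 114 − 10Q = 55, so Q = 5.9. From demand, P = 84.5.
Profit = (84.5 − 55)·5.9 = 174.05.
Change in profit: 174.05 − 0 = 174.05.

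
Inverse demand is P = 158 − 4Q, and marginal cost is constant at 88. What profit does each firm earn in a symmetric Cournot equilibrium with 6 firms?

With 6 symmetric Cournot firms, each firm's FOC gives 158 − 28q = 88, so q = 2.5, Q = 6·2.5 = 15, and P = 98.
Each firm's profit = (98 − 88)·2.5 = 25.

π_i = 25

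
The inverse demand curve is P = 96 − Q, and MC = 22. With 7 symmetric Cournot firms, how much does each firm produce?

q_i = 9.25

With 7 symmetric Cournot firms, each firm's FOC gives 96 − 8q = 22, so q = 9.25, Q = 7·9.25 = 64.75, and P = 31.25.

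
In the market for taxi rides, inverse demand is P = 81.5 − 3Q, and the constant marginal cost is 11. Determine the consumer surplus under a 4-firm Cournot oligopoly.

CS = 530.16

Cournot with 4 identical firms: the symmetric best-response condition is 81.5 − 15q = 11. Each firm produces q = 4.7, total output Q = 18.8, price P = 25.1.
CS = ½·(81.5 − 25.1)·18.8 = 530.16.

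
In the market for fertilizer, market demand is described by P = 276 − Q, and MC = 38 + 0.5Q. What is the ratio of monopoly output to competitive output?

Q_m/Q_c = 0.6

The monopolist equates marginal revenue to marginal cost: 276 − 2Q = 38 + 0.5Q, so Q = 95.2. From demand, P = 180.8.
Competitive equilibrium sets price equal to marginal cost: 276 − Q = 38 + 0.5Q, so Q = 476/3 and P = 352/3.
Ratio Q_m/Q_c = 95.2/(476/3) = 0.6.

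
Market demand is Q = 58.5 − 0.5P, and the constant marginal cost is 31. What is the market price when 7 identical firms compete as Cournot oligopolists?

Inverting demand: P = 117 − 2Q.
In a 7-firm Cournot equilibrium, symmetry and the first-order condition give q = (117 − 31)/(16) = 5.375. So Q = 37.625 and P = 41.75.

P = 41.75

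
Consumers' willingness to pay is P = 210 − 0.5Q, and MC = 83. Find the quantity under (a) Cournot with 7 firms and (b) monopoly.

Cournot: Q = 222.25; Monopoly: Q = 127

Cournot with 7 identical firms: the symmetric best-response condition is 210 − 4q = 83. Each firm produces q = 31.75, total output Q = 222.25, price P = 98.875.
The monopolist equates marginal revenue to marginal cost: 210 − Q = 83, so Q = 127. From demand, P = 146.5.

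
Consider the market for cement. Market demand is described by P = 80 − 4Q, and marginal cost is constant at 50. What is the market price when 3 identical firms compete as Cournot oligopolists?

P = 57.5

Cournot with 3 identical firms: the symmetric best-response condition is 80 − 16q = 50. Each firm produces q = 1.875, total output Q = 5.625, price P = 57.5.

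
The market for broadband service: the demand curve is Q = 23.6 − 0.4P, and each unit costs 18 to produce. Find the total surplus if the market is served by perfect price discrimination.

Inverting demand: P = 59 − 2.5Q.
Under first-degree price discrimination the firm charges each unit its demand price and produces up to where P = MC, i.e. Q = 16.4. Consumer surplus is zero; producer surplus equals total surplus.
TS = 336.2 (equal to competitive TS).

TS = 336.2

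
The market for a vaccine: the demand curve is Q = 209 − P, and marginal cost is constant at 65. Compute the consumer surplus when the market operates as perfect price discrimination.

Inverting demand: P = 209 − Q.
A perfectly discriminating monopolist sells every unit with P(Q) ≥ MC(Q), so output equals the competitive quantity Q = 144. Each buyer pays their reservation price, so CS = 0 and the firm captures all surplus.
CS = 0.

CS = 0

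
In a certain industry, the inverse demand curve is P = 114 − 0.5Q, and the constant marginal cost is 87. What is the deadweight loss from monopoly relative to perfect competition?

Under competition P = MC = 87, so Q = (114 − 87)/0.5 = 54.
A monopolist chooses Q where MR = MC. MR = 114 − Q; setting this equal to 87 gives Q = 27 and P = 100.5.
DWL is the triangle between Q = 27 and Q = 54: ½·(54 − 27)·(100.5 − 87) = 182.25.

DWL = 182.25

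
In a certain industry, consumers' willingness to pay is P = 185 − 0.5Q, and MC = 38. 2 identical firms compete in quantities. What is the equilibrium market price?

P = 87

With 2 symmetric Cournot firms, each firm's FOC gives 185 − 1.5q = 38, so q = 98, Q = 2·98 = 196, and P = 87.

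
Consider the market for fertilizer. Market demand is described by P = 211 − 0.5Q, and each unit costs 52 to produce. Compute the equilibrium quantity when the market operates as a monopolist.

Monopoly sets MR = MC: 211 − Q = 52 ⇒ Q = 159, P = 211 − 0.5·159 = 131.5.

Q = 159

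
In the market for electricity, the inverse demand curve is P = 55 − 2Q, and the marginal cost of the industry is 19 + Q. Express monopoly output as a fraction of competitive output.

Monopoly sets MR = MC: 55 − 4Q = 19 + Q ⇒ Q = 7.2, P = 55 − 2·7.2 = 40.6.
Under competition P = MC: 55 − 2Q = 19 + Q ⇒ Q = 12, P = 31.
Ratio Q_m/Q_c = 7.2/12 = 0.6.

Q_m/Q_c = 0.6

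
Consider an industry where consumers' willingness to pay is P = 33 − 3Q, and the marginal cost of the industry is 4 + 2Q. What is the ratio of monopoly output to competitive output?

Q_m/Q_c = 0.625

Monopoly sets MR = MC: 33 − 6Q = 4 + 2Q ⇒ Q = 3.625, P = 33 − 3·3.625 = 22.125.
Competitive equilibrium sets price equal to marginal cost: 33 − 3Q = 4 + 2Q, so Q = 5.8 and P = 15.6.
Ratio Q_m/Q_c = 3.625/5.8 = 0.625.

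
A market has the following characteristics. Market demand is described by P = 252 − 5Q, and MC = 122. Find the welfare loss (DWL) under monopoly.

DWL = 422.5

Perfect competition: P = MC = 122, so 252 − 5Q = 122 and Q = 26.
The monopolist equates marginal revenue to marginal cost: 252 − 10Q = 122, so Q = 13. From demand, P = 187.
DWL is the triangle between Q = 13 and Q = 26: ½·(26 − 13)·(187 − 122) = 422.5.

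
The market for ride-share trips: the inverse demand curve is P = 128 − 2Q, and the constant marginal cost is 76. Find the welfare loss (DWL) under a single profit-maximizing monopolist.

Under competition P = MC = 76, so Q = (128 − 76)/2 = 26.
Monopoly sets MR = MC: 128 − 4Q = 76 ⇒ Q = 13, P = 128 − 2·13 = 102.
DWL is the triangle between Q = 13 and Q = 26: ½·(26 − 13)·(102 − 76) = 169.

DWL = 169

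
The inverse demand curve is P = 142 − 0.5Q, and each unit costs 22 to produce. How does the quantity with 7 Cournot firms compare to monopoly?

Cournot with 7 identical firms: the symmetric best-response condition is 142 − 4q = 22. Each firm produces q = 30, total output Q = 210, price P = 37.
Monopoly sets MR = MC: 142 − Q = 22 ⇒ Q = 120, P = 142 − 0.5·120 = 82.

Cournot: Q = 210; Monopoly: Q = 120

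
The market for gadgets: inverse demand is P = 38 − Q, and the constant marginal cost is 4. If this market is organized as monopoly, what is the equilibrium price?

P = 21

The monopolist equates marginal revenue to marginal cost: 38 − 2Q = 4, so Q = 17. From demand, P = 21.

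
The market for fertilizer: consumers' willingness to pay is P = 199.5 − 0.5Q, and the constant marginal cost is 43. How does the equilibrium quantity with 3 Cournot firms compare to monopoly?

Cournot with 3 identical firms: the symmetric best-response condition is 199.5 − 2q = 43. Each firm produces q = 78.25, total output Q = 234.75, price P = 82.125.
Monopoly sets MR = MC: 199.5 − Q = 43 ⇒ Q = 156.5, P = 199.5 − 0.5·156.5 = 121.25.

Cournot: Q = 234.75; Monopoly: Q = 156.5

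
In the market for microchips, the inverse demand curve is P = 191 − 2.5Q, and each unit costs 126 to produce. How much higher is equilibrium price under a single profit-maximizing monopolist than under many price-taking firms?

P rises by 32.5

Perfect competition: P = MC = 126, so 191 − 2.5Q = 126 and Q = 26.
A monopolist chooses Q where MR = MC. MR = 191 − 5Q; setting this equal to 126 gives Q = 13 and P = 158.5.
Change in equilibrium price: 158.5 − 126 = 32.5.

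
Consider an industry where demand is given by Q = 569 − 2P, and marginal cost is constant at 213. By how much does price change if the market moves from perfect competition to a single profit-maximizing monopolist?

Inverting demand: P = 284.5 − 0.5Q.
Under competition P = MC = 213, so Q = (284.5 − 213)/0.5 = 143.
A monopolist chooses Q where MR = MC. MR = 284.5 − Q; setting this equal to 213 gives Q = 71.5 and P = 248.75.
Change in price: 248.75 − 213 = 35.75.

Price rises by 35.75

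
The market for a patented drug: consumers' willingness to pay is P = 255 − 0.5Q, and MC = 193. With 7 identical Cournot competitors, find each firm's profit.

With 7 symmetric Cournot firms, each firm's FOC gives 255 − 4q = 193, so q = 15.5, Q = 7·15.5 = 108.5, and P = 200.75.
Each firm's profit = (200.75 − 193)·15.5 = 120.125.

π_i = 120.125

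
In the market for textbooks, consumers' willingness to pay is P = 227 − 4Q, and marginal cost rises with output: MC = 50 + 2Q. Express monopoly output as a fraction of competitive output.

Q_m/Q_c = 0.6

Monopoly sets MR = MC: 227 − 8Q = 50 + 2Q ⇒ Q = 17.7, P = 227 − 4·17.7 = 156.2.
Under competition P = MC: 227 − 4Q = 50 + 2Q ⇒ Q = 29.5, P = 109.
Ratio Q_m/Q_c = 17.7/29.5 = 0.6.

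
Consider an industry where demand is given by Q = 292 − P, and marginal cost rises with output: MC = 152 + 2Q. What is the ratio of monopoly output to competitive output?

Q_m/Q_c = 0.75

Inverting demand: P = 292 − Q.
A monopolist chooses Q where MR = MC. MR = 292 − 2Q; setting this equal to 152 + 2Q gives Q = 35 and P = 257.
Competitive equilibrium sets price equal to marginal cost: 292 − Q = 152 + 2Q, so Q = 140/3 and P = 736/3.
Ratio Q_m/Q_c = 35/(140/3) = 0.75.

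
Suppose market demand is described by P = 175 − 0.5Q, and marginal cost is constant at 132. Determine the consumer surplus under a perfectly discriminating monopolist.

CS = 0

Under first-degree price discrimination the firm charges each unit its demand price and produces up to where P = MC, i.e. Q = 86. Consumer surplus is zero; producer surplus equals total surplus.
CS = 0.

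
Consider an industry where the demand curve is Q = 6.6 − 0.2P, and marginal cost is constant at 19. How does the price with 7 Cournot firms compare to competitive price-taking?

Inverting demand: P = 33 − 5Q.
With 7 symmetric Cournot firms, each firm's FOC gives 33 − 40q = 19, so q = 0.35, Q = 7·0.35 = 2.45, and P = 20.75.
Under competition P = MC = 19, so Q = (33 − 19)/5 = 2.8.

Cournot: P = 20.75; Competition: P = 19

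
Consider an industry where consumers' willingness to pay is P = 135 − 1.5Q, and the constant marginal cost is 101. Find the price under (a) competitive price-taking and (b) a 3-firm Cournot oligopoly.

Under competition P = MC = 101, so Q = (135 − 101)/1.5 = 68/3.
Cournot with 3 identical firms: the symmetric best-response condition is 135 − 6q = 101. Each firm produces q = 17/3, total output Q = 17, price P = 109.5.

Competition: P = 101; Cournot: P = 109.5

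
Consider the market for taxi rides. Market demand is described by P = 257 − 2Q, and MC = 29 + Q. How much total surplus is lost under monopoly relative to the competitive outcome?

Competitive equilibrium sets price equal to marginal cost: 257 − 2Q = 29 + Q, so Q = 76 and P = 105.
A monopolist chooses Q where MR = MC. MR = 257 − 4Q; setting this equal to 29 + Q gives Q = 45.6 and P = 165.8.
CS = ½·(257 − 105)·76 = 5776; PS = (105·76 − 29·76 − ½·1·76²) = 2888; TS = 8664.
CS = ½·(257 − 165.8)·45.6 = 2079.36; PS = (165.8·45.6 − 29·45.6 − ½·1·45.6²) = 5198.4; TS = 7277.76.
DWL = 8664 − 7277.76 = 1386.24.

DWL = 1386.24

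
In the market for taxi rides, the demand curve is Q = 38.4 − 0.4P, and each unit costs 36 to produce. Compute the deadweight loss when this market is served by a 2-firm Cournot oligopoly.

Inverting demand: P = 96 − 2.5Q.
Under competition P = MC = 36, so Q = (96 − 36)/2.5 = 24.
Cournot with 2 identical firms: the symmetric best-response condition is 96 − 7.5q = 36. Each firm produces q = 8, total output Q = 16, price P = 56.
DWL is the triangle between Q = 16 and Q = 24: ½·(24 − 16)·(56 − 36) = 80.

DWL = 80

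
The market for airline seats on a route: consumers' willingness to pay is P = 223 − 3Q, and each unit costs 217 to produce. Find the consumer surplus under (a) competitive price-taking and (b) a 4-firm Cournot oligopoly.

Perfect competition: P = MC = 217, so 223 − 3Q = 217 and Q = 2.
CS = ½·(223 − 217)·2 = 6.
Cournot with 4 identical firms: the symmetric best-response condition is 223 − 15q = 217. Each firm produces q = 0.4, total output Q = 1.6, price P = 218.2.
CS = ½·(223 − 218.2)·1.6 = 3.84.

Competition: CS = 6; Cournot: CS = 3.84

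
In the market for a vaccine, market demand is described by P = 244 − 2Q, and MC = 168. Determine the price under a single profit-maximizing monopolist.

A monopolist chooses Q where MR = MC. MR = 244 − 4Q; setting this equal to 168 gives Q = 19 and P = 206.

P = 206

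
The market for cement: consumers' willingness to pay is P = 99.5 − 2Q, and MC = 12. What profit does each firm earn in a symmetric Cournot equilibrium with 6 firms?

Cournot with 6 identical firms: the symmetric best-response condition is 99.5 − 14q = 12. Each firm produces q = 6.25, total output Q = 37.5, price P = 24.5.
Each firm's profit = (24.5 − 12)·6.25 = 78.125.

π_i = 78.125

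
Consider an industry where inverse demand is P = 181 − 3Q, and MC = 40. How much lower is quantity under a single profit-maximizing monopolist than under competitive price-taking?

Quantity falls by 23.5

Perfect competition: P = MC = 40, so 181 − 3Q = 40 and Q = 47.
A monopolist chooses Q where MR = MC. MR = 181 − 6Q; setting this equal to 40 gives Q = 23.5 and P = 110.5.
Change in quantity: 23.5 − 47 = −23.5.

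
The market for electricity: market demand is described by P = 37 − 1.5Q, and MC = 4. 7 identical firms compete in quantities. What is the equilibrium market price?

P = 8.125

Cournot with 7 identical firms: the symmetric best-response condition is 37 − 12q = 4. Each firm produces q = 2.75, total output Q = 19.25, price P = 8.125.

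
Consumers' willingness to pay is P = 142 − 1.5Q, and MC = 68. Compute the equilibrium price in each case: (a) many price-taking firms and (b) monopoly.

Under competition P = MC = 68, so Q = (142 − 68)/1.5 = 148/3.
Monopoly sets MR = MC: 142 − 3Q = 68 ⇒ Q = 74/3, P = 142 − 1.5·74/3 = 105.

Competition: P = 68; Monopoly: P = 105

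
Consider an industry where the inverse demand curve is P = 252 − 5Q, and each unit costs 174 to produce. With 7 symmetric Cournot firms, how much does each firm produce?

q_i = 1.95

In a 7-firm Cournot equilibrium, symmetry and the first-order condition give q = (252 − 174)/(40) = 1.95. So Q = 13.65 and P = 183.75.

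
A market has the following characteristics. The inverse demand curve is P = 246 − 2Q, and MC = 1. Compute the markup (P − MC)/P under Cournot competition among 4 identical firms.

Lerner index = 0.98

Cournot with 4 identical firms: the symmetric best-response condition is 246 − 10q = 1. Each firm produces q = 24.5, total output Q = 98, price P = 50.
Lerner index = (P − MC)/P = (50 − 1)/50 = 0.98.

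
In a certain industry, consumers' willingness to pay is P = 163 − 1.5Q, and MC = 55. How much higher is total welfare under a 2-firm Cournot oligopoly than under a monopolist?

Total welfare rises by 540

A monopolist chooses Q where MR = MC. MR = 163 − 3Q; setting this equal to 55 gives Q = 36 and P = 109.
CS = ½·(163 − 109)·36 = 972; PS = (109 − 55)·36 = 1944; TS = 2916.
In a 2-firm Cournot equilibrium, symmetry and the first-order condition give q = (163 − 55)/(4.5) = 24. So Q = 48 and P = 91.
CS = ½·(163 − 91)·48 = 1728; PS = (91 − 55)·48 = 1728; TS = 3456.
Change in total welfare: 3456 − 2916 = 540.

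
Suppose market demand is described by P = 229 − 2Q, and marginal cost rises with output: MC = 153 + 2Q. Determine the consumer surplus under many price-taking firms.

Competitive equilibrium sets price equal to marginal cost: 229 − 2Q = 153 + 2Q, so Q = 19 and P = 191.
CS = ½·(229 − 191)·19 = 361.

CS = 361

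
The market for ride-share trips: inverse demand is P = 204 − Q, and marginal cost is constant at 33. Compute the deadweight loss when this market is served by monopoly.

Perfect competition: P = MC = 33, so 204 − Q = 33 and Q = 171.
A monopolist chooses Q where MR = MC. MR = 204 − 2Q; setting this equal to 33 gives Q = 85.5 and P = 118.5.
DWL is the triangle between Q = 85.5 and Q = 171: ½·(171 − 85.5)·(118.5 − 33) = 3655.125.

DWL = 3655.125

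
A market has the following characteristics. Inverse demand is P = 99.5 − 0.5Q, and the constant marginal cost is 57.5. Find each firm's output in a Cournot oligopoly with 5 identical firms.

q_i = 14

Cournot with 5 identical firms: the symmetric best-response condition is 99.5 − 3q = 57.5. Each firm produces q = 14, total output Q = 70, price P = 64.5.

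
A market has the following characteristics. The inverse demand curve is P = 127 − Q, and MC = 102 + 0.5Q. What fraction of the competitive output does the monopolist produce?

Monopoly sets MR = MC: 127 − 2Q = 102 + 0.5Q ⇒ Q = 10, P = 127 − 10 = 117.
Under competition P = MC: 127 − Q = 102 + 0.5Q ⇒ Q = 50/3, P = 331/3.
Ratio Q_m/Q_c = 10/(50/3) = 0.6.

Q_m/Q_c = 0.6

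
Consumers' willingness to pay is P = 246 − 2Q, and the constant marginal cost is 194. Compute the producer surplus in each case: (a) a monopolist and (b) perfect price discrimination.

Monopoly sets MR = MC: 246 − 4Q = 194 ⇒ Q = 13, P = 246 − 2·13 = 220.
PS = (220 − 194)·13 = 338.
A perfectly discriminating monopolist sells every unit with P(Q) ≥ MC(Q), so output equals the competitive quantity Q = 26. Each buyer pays their reservation price, so CS = 0 and the firm captures all surplus.
PS = ½·(246 − 194)·26 = 676.

Monopoly: PS = 338; Perfect PD: PS = 676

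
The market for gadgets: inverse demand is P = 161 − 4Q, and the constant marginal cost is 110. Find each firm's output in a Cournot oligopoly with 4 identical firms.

q_i = 2.55

Cournot with 4 identical firms: the symmetric best-response condition is 161 − 20q = 110. Each firm produces q = 2.55, total output Q = 10.2, price P = 120.2.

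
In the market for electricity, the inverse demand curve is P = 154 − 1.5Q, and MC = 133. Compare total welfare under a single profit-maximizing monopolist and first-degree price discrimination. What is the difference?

TS rises by 36.75

Monopoly sets MR = MC: 154 − 3Q = 133 ⇒ Q = 7, P = 154 − 1.5·7 = 143.5.
CS = ½·(154 − 143.5)·7 = 36.75; PS = (143.5 − 133)·7 = 73.5; TS = 110.25.
With perfect price discrimination, output is the efficient level Q = 14 (where demand meets MC), but every buyer pays their willingness to pay: CS = 0 and PS = total surplus.
TS = 147 (equal to competitive TS).
Change in total welfare: 147 − 110.25 = 36.75.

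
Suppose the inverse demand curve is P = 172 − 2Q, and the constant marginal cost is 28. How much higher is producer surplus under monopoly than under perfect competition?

PS rises by 2592

Under competition P = MC = 28, so Q = (172 − 28)/2 = 72.
PS = (28 − 28)·72 = 0.
A monopolist chooses Q where MR = MC. MR = 172 − 4Q; setting this equal to 28 gives Q = 36 and P = 100.
PS = (100 − 28)·36 = 2592.
Change in producer surplus: 2592 − 0 = 2592.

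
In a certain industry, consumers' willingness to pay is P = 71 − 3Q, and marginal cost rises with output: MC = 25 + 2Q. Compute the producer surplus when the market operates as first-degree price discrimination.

PS = 211.6

With perfect price discrimination, output is the efficient level Q = 9.2 (where demand meets MC), but every buyer pays their willingness to pay: CS = 0 and PS = total surplus.
PS = ½·(71 − 25)·9.2 = 211.6.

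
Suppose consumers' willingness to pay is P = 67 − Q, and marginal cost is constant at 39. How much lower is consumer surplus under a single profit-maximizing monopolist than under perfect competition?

Under competition P = MC = 39, so Q = (67 − 39)/1 = 28.
CS = ½·(67 − 39)·28 = 392.
Monopoly sets MR = MC: 67 − 2Q = 39 ⇒ Q = 14, P = 67 − 14 = 53.
CS = ½·(67 − 53)·14 = 98.
Change in consumer surplus: 98 − 392 = −294.

Consumer surplus falls by 294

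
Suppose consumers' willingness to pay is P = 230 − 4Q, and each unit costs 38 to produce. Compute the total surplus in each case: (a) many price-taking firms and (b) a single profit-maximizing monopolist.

Perfect competition: P = MC = 38, so 230 − 4Q = 38 and Q = 48.
CS = ½·(230 − 38)·48 = 4608; PS = (38 − 38)·48 = 0; TS = 4608.
Monopoly sets MR = MC: 230 − 8Q = 38 ⇒ Q = 24, P = 230 − 4·24 = 134.
CS = ½·(230 − 134)·24 = 1152; PS = (134 − 38)·24 = 2304; TS = 3456.

Competition: TS = 4608; Monopoly: TS = 3456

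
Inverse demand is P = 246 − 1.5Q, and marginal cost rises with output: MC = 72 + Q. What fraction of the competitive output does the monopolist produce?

Q_m/Q_c = 0.625

Monopoly sets MR = MC: 246 − 3Q = 72 + Q ⇒ Q = 43.5, P = 246 − 1.5·43.5 = 180.75.
Under competition P = MC: 246 − 1.5Q = 72 + Q ⇒ Q = 69.6, P = 141.6.
Ratio Q_m/Q_c = 43.5/69.6 = 0.625.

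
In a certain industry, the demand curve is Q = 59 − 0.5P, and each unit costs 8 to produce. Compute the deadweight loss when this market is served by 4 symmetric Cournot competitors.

Inverting demand: P = 118 − 2Q.
Perfect competition: P = MC = 8, so 118 − 2Q = 8 and Q = 55.
With 4 symmetric Cournot firms, each firm's FOC gives 118 − 10q = 8, so q = 11, Q = 4·11 = 44, and P = 30.
DWL is the triangle between Q = 44 and Q = 55: ½·(55 − 44)·(30 − 8) = 121.

DWL = 121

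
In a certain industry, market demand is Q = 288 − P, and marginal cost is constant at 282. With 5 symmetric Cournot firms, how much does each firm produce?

q_i = 1

Inverting demand: P = 288 − Q.
Cournot with 5 identical firms: the symmetric best-response condition is 288 − 6q = 282. Each firm produces q = 1, total output Q = 5, price P = 283.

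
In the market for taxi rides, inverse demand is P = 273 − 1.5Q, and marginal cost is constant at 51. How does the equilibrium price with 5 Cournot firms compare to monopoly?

Cournot: P = 88; Monopoly: P = 162

With 5 symmetric Cournot firms, each firm's FOC gives 273 − 9q = 51, so q = 74/3, Q = 5·74/3 = 370/3, and P = 88.
A monopolist chooses Q where MR = MC. MR = 273 − 3Q; setting this equal to 51 gives Q = 74 and P = 162.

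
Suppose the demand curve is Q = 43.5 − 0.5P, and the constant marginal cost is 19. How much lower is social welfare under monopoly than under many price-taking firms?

TS falls by 289

Inverting demand: P = 87 − 2Q.
Perfect competition: P = MC = 19, so 87 − 2Q = 19 and Q = 34.
CS = ½·(87 − 19)·34 = 1156; PS = (19 − 19)·34 = 0; TS = 1156.
The monopolist equates marginal revenue to marginal cost: 87 − 4Q = 19, so Q = 17. From demand, P = 53.
CS = ½·(87 − 53)·17 = 289; PS = (53 − 19)·17 = 578; TS = 867.
Change in social welfare: 867 − 1156 = −289.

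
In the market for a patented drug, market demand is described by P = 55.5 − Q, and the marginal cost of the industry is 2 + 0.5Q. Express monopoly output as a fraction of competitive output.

Monopoly sets MR = MC: 55.5 − 2Q = 2 + 0.5Q ⇒ Q = 21.4, P = 55.5 − 21.4 = 34.1.
Competitive equilibrium sets price equal to marginal cost: 55.5 − Q = 2 + 0.5Q, so Q = 107/3 and P = 119/6.
Ratio Q_m/Q_c = 21.4/(107/3) = 0.6.

Q_m/Q_c = 0.6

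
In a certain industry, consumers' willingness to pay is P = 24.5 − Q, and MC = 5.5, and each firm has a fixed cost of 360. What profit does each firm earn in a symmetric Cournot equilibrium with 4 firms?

In a 4-firm Cournot equilibrium, symmetry and the first-order condition give q = (24.5 − 5.5)/(5) = 3.8. So Q = 15.2 and P = 9.3.
Each firm's profit = (9.3 − 5.5)·3.8 − 360 = −345.56.

π_i = −345.56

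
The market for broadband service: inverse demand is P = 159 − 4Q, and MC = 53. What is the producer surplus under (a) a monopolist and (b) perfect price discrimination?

A monopolist chooses Q where MR = MC. MR = 159 − 8Q; setting this equal to 53 gives Q = 13.25 and P = 106.
PS = (106 − 53)·13.25 = 702.25.
A perfectly discriminating monopolist sells every unit with P(Q) ≥ MC(Q), so output equals the competitive quantity Q = 26.5. Each buyer pays their reservation price, so CS = 0 and the firm captures all surplus.
PS = ½·(159 − 53)·26.5 = 1404.5.

Monopoly: PS = 702.25; Perfect PD: PS = 1404.5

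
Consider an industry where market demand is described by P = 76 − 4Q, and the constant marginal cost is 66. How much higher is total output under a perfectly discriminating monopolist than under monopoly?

Monopoly sets MR = MC: 76 − 8Q = 66 ⇒ Q = 1.25, P = 76 − 4·1.25 = 71.
With perfect price discrimination, output is the efficient level Q = 2.5 (where demand meets MC), but every buyer pays their willingness to pay: CS = 0 and PS = total surplus.
Change in total output: 2.5 − 1.25 = 1.25.

Total output rises by 1.25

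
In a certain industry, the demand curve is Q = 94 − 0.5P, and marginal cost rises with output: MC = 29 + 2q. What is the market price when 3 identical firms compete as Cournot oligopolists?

P = 92.6

Inverting demand: P = 188 − 2Q.
With 3 symmetric Cournot firms, each firm's FOC gives 188 − 8q = 29 + 2q, so q = 15.9, Q = 3·15.9 = 47.7, and P = 92.6.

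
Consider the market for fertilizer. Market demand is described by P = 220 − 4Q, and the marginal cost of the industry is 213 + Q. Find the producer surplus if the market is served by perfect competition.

PS = 0.98

Under competition P = MC: 220 − 4Q = 213 + Q ⇒ Q = 1.4, P = 214.4.
PS = P·Q − VC(Q) = 214.4·1.4 − (213·1.4 + ½·1·1.4²) = 0.98.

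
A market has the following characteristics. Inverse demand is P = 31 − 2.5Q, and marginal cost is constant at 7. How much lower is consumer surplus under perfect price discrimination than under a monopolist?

The monopolist equates marginal revenue to marginal cost: 31 − 5Q = 7, so Q = 4.8. From demand, P = 19.
CS = ½·(31 − 19)·4.8 = 28.8.
With perfect price discrimination, output is the efficient level Q = 9.6 (where demand meets MC), but every buyer pays their willingness to pay: CS = 0 and PS = total surplus.
CS = 0.
Change in consumer surplus: 0 − 28.8 = −28.8.

Consumer surplus falls by 28.8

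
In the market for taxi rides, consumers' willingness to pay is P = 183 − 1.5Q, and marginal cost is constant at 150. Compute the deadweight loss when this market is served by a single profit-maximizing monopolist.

DWL = 90.75

Competitive firms price at marginal cost: P = 150, giving Q = 22.
The monopolist equates marginal revenue to marginal cost: 183 − 3Q = 150, so Q = 11. From demand, P = 166.5.
DWL is the triangle between Q = 11 and Q = 22: ½·(22 − 11)·(166.5 − 150) = 90.75.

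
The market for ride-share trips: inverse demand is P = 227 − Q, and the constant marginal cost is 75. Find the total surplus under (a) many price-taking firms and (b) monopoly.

Competition: TS = 11552; Monopoly: TS = 8664

Competitive firms price at marginal cost: P = 75, giving Q = 152.
CS = ½·(227 − 75)·152 = 11552; PS = (75 − 75)·152 = 0; TS = 11552.
A monopolist chooses Q where MR = MC. MR = 227 − 2Q; setting this equal to 75 gives Q = 76 and P = 151.
CS = ½·(227 − 151)·76 = 2888; PS = (151 − 75)·76 = 5776; TS = 8664.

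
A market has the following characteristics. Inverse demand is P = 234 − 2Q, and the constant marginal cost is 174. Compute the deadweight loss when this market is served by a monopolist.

DWL = 225

Under competition P = MC = 174, so Q = (234 − 174)/2 = 30.
Monopoly sets MR = MC: 234 − 4Q = 174 ⇒ Q = 15, P = 234 − 2·15 = 204.
DWL is the triangle between Q = 15 and Q = 30: ½·(30 − 15)·(204 − 174) = 225.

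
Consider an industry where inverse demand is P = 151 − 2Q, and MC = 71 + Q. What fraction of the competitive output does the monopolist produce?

Q_m/Q_c = 0.6

Monopoly sets MR = MC: 151 − 4Q = 71 + Q ⇒ Q = 16, P = 151 − 2·16 = 119.
Under competition P = MC: 151 − 2Q = 71 + Q ⇒ Q = 80/3, P = 293/3.
Ratio Q_m/Q_c = 16/(80/3) = 0.6.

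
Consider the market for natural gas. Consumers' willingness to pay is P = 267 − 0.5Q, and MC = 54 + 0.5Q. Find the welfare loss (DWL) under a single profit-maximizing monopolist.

Competitive equilibrium sets price equal to marginal cost: 267 − 0.5Q = 54 + 0.5Q, so Q = 213 and P = 160.5.
Monopoly sets MR = MC: 267 − Q = 54 + 0.5Q ⇒ Q = 142, P = 267 − 0.5·142 = 196.
CS = ½·(267 − 160.5)·213 = 11342.25; PS = (160.5·213 − 54·213 − ½·0.5·213²) = 11342.25; TS = 22684.5.
CS = ½·(267 − 196)·142 = 5041; PS = (196·142 − 54·142 − ½·0.5·142²) = 15123; TS = 20164.
DWL = 22684.5 − 20164 = 2520.5.

DWL = 2520.5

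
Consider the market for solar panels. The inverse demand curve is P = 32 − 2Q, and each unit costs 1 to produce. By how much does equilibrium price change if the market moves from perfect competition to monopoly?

P rises by 15.5

Competitive firms price at marginal cost: P = 1, giving Q = 15.5.
A monopolist chooses Q where MR = MC. MR = 32 − 4Q; setting this equal to 1 gives Q = 7.75 and P = 16.5.
Change in equilibrium price: 16.5 − 1 = 15.5.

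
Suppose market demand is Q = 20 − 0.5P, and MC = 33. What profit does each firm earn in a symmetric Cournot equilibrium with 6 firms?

Inverting demand: P = 40 − 2Q.
In a 6-firm Cournot equilibrium, symmetry and the first-order condition give q = (40 − 33)/(14) = 0.5. So Q = 3 and P = 34.
Each firm's profit = (34 − 33)·0.5 = 0.5.

π_i = 0.5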